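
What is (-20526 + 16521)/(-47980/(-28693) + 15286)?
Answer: -114915465/438649178 ≈ -0.26198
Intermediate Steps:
(-20526 + 16521)/(-47980/(-28693) + 15286) = -4005/(-47980*(-1/28693) + 15286) = -4005/(47980/28693 + 15286) = -4005/438649178/28693 = -4005*28693/438649178 = -114915465/438649178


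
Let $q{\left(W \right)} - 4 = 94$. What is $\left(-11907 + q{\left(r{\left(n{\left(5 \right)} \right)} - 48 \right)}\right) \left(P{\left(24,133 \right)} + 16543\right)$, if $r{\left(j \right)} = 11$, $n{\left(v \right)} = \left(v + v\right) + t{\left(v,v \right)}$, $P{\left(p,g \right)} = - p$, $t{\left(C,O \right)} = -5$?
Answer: $-195072871$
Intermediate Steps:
$n{\left(v \right)} = -5 + 2 v$ ($n{\left(v \right)} = \left(v + v\right) - 5 = 2 v - 5 = -5 + 2 v$)
$q{\left(W \right)} = 98$ ($q{\left(W \right)} = 4 + 94 = 98$)
$\left(-11907 + q{\left(r{\left(n{\left(5 \right)} \right)} - 48 \right)}\right) \left(P{\left(24,133 \right)} + 16543\right) = \left(-11907 + 98\right) \left(\left(-1\right) 24 + 16543\right) = - 11809 \left(-24 + 16543\right) = \left(-11809\right) 16519 = -195072871$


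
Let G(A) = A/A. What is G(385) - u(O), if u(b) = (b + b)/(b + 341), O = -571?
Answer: -456/115 ≈ -3.9652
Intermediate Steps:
u(b) = 2*b/(341 + b) (u(b) = (2*b)/(341 + b) = 2*b/(341 + b))
G(A) = 1
G(385) - u(O) = 1 - 2*(-571)/(341 - 571) = 1 - 2*(-571)/(-230) = 1 - 2*(-571)*(-1)/230 = 1 - 1*571/115 = 1 - 571/115 = -456/115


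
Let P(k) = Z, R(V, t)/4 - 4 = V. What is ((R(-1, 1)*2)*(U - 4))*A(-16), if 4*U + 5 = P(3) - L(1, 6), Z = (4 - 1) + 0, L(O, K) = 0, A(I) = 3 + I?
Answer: 1404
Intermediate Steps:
R(V, t) = 16 + 4*V
Z = 3 (Z = 3 + 0 = 3)
P(k) = 3
U = -1/2 (U = -5/4 + (3 - 1*0)/4 = -5/4 + (3 + 0)/4 = -5/4 + (1/4)*3 = -5/4 + 3/4 = -1/2 ≈ -0.50000)
((R(-1, 1)*2)*(U - 4))*A(-16) = (((16 + 4*(-1))*2)*(-1/2 - 4))*(3 - 16) = (((16 - 4)*2)*(-9/2))*(-13) = ((12*2)*(-9/2))*(-13) = (24*(-9/2))*(-13) = -108*(-13) = 1404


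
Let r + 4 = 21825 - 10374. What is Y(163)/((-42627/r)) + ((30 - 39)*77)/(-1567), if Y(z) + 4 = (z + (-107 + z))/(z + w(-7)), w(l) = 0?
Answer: 12582018710/10887830967 ≈ 1.1556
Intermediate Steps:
Y(z) = -4 + (-107 + 2*z)/z (Y(z) = -4 + (z + (-107 + z))/(z + 0) = -4 + (-107 + 2*z)/z)
r = 11447 (r = -4 + (21825 - 10374) = -4 + 11451 = 11447)
Y(163)/((-42627/r)) + ((30 - 39)*77)/(-1567) = (-2 - 107/163)/((-42627/11447)) + ((30 - 39)*77)/(-1567) = (-2 - 107*1/163)/((-42627*1/11447)) - 9*77*(-1/1567) = (-2 - 107/163)/(-42627/11447) - 693*(-1/1567) = -433/163*(-11447/42627) + 693/1567 = 4956551/6948201 + 693/1567 = 12582018710/10887830967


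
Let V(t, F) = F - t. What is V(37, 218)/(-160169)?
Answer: -181/160169 ≈ -0.0011301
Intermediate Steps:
V(37, 218)/(-160169) = (218 - 1*37)/(-160169) = (218 - 37)*(-1/160169) = 181*(-1/160169) = -181/160169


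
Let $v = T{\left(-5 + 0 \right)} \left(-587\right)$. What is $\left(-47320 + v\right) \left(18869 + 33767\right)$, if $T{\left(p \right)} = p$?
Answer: $-2336248860$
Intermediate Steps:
$v = 2935$ ($v = \left(-5 + 0\right) \left(-587\right) = \left(-5\right) \left(-587\right) = 2935$)
$\left(-47320 + v\right) \left(18869 + 33767\right) = \left(-47320 + 2935\right) \left(18869 + 33767\right) = \left(-44385\right) 52636 = -2336248860$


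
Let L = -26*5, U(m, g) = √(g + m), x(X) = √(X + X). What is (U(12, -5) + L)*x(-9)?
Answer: 3*I*√2*(-130 + √7) ≈ -540.32*I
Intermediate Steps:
x(X) = √2*√X (x(X) = √(2*X) = √2*√X)
L = -130
(U(12, -5) + L)*x(-9) = (√(-5 + 12) - 130)*(√2*√(-9)) = (√7 - 130)*(√2*(3*I)) = (-130 + √7)*(3*I*√2) = 3*I*√2*(-130 + √7)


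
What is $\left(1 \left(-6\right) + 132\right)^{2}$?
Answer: $15876$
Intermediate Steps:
$\left(1 \left(-6\right) + 132\right)^{2} = \left(-6 + 132\right)^{2} = 126^{2} = 15876$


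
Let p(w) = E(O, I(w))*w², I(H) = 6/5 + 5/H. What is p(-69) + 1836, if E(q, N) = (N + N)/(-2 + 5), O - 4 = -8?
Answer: 27074/5 ≈ 5414.8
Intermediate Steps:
O = -4 (O = 4 - 8 = -4)
I(H) = 6/5 + 5/H (I(H) = 6*(⅕) + 5/H = 6/5 + 5/H)
E(q, N) = 2*N/3 (E(q, N) = (2*N)/3 = (2*N)*(⅓) = 2*N/3)
p(w) = w²*(⅘ + 10/(3*w)) (p(w) = (2*(6/5 + 5/w)/3)*w² = (⅘ + 10/(3*w))*w² = w²*(⅘ + 10/(3*w)))
p(-69) + 1836 = (2/15)*(-69)*(25 + 6*(-69)) + 1836 = (2/15)*(-69)*(25 - 414) + 1836 = (2/15)*(-69)*(-389) + 1836 = 17894/5 + 1836 = 27074/5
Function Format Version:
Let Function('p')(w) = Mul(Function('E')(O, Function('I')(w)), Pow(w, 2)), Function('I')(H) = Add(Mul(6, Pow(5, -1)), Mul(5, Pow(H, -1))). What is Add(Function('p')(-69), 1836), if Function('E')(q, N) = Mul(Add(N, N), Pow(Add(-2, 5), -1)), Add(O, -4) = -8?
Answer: Rational(27074, 5) ≈ 5414.8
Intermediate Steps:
O = -4 (O = Add(4, -8) = -4)
Function('I')(H) = Add(Rational(6, 5), Mul(5, Pow(H, -1))) (Function('I')(H) = Add(Mul(6, Rational(1, 5)), Mul(5, Pow(H, -1))) = Add(Rational(6, 5), Mul(5, Pow(H, -1))))
Function('E')(q, N) = Mul(Rational(2, 3), N) (Function('E')(q, N) = Mul(Mul(2, N), Pow(3, -1)) = Mul(Mul(2, N), Rational(1, 3)) = Mul(Rational(2, 3), N))
Function('p')(w) = Mul(Pow(w, 2), Add(Rational(4, 5), Mul(Rational(10, 3), Pow(w, -1)))) (Function('p')(w) = Mul(Mul(Rational(2, 3), Add(Rational(6, 5), Mul(5, Pow(w, -1)))), Pow(w, 2)) = Mul(Add(Rational(4, 5), Mul(Rational(10, 3), Pow(w, -1))), Pow(w, 2)) = Mul(Pow(w, 2), Add(Rational(4, 5), Mul(Rational(10, 3), Pow(w, -1)))))
Add(Function('p')(-69), 1836) = Add(Mul(Rational(2, 15), -69, Add(25, Mul(6, -69))), 1836) = Add(Mul(Rational(2, 15), -69, Add(25, -414)), 1836) = Add(Mul(Rational(2, 15), -69, -389), 1836) = Add(Rational(17894, 5), 1836) = Rational(27074, 5)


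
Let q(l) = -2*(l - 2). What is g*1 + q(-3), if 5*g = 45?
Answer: 19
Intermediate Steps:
q(l) = 4 - 2*l (q(l) = -2*(-2 + l) = 4 - 2*l)
g = 9 (g = (1/5)*45 = 9)
g*1 + q(-3) = 9*1 + (4 - 2*(-3)) = 9 + (4 + 6) = 9 + 10 = 19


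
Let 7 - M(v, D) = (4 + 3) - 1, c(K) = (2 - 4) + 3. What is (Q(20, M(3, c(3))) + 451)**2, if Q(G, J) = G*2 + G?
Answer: 261121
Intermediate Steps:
c(K) = 1 (c(K) = -2 + 3 = 1)
M(v, D) = 1 (M(v, D) = 7 - ((4 + 3) - 1) = 7 - (7 - 1) = 7 - 1*6 = 7 - 6 = 1)
Q(G, J) = 3*G (Q(G, J) = 2*G + G = 3*G)
(Q(20, M(3, c(3))) + 451)**2 = (3*20 + 451)**2 = (60 + 451)**2 = 511**2 = 261121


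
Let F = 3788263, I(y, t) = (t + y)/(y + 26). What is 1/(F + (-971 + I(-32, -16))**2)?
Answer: 1/4715632 ≈ 2.1206e-7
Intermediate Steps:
I(y, t) = (t + y)/(26 + y)
1/(F + (-971 + I(-32, -16))**2) = 1/(3788263 + (-971 + (-16 - 32)/(26 - 32))**2) = 1/(3788263 + (-971 - 48/(-6))**2) = 1/(3788263 + (-971 - 1/6*(-48))**2) = 1/(3788263 + (-971 + 8)**2) = 1/(3788263 + (-963)**2) = 1/(3788263 + 927369) = 1/4715632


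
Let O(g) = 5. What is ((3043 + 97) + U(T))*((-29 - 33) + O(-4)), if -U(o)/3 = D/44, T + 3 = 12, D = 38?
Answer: -3934311/22 ≈ -1.7883e+5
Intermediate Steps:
T = 9 (T = -3 + 12 = 9)
U(o) = -57/22 (U(o) = -114/44 = -3*19/22 = -57/22)
((3043 + 97) + U(T))*((-29 - 33) + O(-4)) = ((3043 + 97) - 57/22)*((-29 - 33) + 5) = (3140 - 57/22)*(-62 + 5) = (69023/22)*(-57) = -3934311/22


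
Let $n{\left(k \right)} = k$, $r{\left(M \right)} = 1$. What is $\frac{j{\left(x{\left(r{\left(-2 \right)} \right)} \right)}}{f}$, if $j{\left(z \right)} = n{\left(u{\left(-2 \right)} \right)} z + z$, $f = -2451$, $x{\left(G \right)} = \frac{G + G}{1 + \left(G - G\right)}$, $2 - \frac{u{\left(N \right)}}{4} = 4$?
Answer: $\frac{14}{2451} \approx 0.005712$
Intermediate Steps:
$u{\left(N \right)} = -8$ ($u{\left(N \right)} = 8 - 16 = -8$)
$x{\left(G \right)} = 2 G$ ($x{\left(G \right)} = \frac{2 G}{1 + 0} = \frac{2 G}{1} = 2 G 1 = 2 G$)
$j{\left(z \right)} = - 7 z$ ($j{\left(z \right)} = - 8 z + z = - 7 z$)
$\frac{j{\left(x{\left(r{\left(-2 \right)} \right)} \right)}}{f} = \frac{\left(-7\right) 2 \cdot 1}{-2451} = \left(-7\right) 2 \left(- \frac{1}{2451}\right) = \left(-14\right) \left(- \frac{1}{2451}\right) = \frac{14}{2451}$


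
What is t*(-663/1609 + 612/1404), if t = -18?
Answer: -8976/20917 ≈ -0.42912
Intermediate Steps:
t*(-663/1609 + 612/1404) = -18*(-663/1609 + 612/1404) = -18*(-663*1/1609 + 612*(1/1404)) = -18*(-663/1609 + 17/39) = -18*1496/62751 = -8976/20917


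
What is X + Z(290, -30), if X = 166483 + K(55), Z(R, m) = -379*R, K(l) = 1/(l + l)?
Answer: 6223031/110 ≈ 56573.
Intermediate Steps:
K(l) = 1/(2*l)
X = 18313131/110 (X = 166483 + (½)/55 = 166483 + (½)*(1/55) = 166483 + 1/110 = 18313131/110 ≈ 1.6648e+5)
X + Z(290, -30) = 18313131/110 - 379*290 = 18313131/110 - 109910 = 6223031/110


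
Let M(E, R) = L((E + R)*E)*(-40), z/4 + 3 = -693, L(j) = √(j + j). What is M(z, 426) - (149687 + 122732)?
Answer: -272419 - 960*√22794 ≈ -4.1736e+5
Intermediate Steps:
L(j) = √2*√j (L(j) = √(2*j) = √2*√j)
z = -2784 (z = -12 + 4*(-693) = -12 - 2772 = -2784)
M(E, R) = -40*√2*√(E*(E + R)) (M(E, R) = (√2*√((E + R)*E))*(-40) = (√2*√(E*(E + R)))*(-40) = -40*√2*√(E*(E + R)))
M(z, 426) - (149687 + 122732) = -40*√2*√(-2784*(-2784 + 426)) - (149687 + 122732) = -40*√2*√(-2784*(-2358)) - 1*272419 = -40*√2*√6564672 - 272419 = -40*√2*24*√11397 - 272419 = -960*√22794 - 272419 = -272419 - 960*√22794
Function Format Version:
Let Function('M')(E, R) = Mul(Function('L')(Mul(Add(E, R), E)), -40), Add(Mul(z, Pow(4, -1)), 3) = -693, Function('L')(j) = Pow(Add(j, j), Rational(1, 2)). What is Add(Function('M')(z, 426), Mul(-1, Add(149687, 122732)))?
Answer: Add(-272419, Mul(-960, Pow(22794, Rational(1, 2)))) ≈ -4.1736e+5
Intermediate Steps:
Function('L')(j) = Mul(Pow(2, Rational(1, 2)), Pow(j, Rational(1, 2))) (Function('L')(j) = Pow(Mul(2, j), Rational(1, 2)) = Mul(Pow(2, Rational(1, 2)), Pow(j, Rational(1, 2))))
z = -2784 (z = Add(-12, Mul(4, -693)) = Add(-12, -2772) = -2784)
Function('M')(E, R) = Mul(-40, Pow(2, Rational(1, 2)), Pow(Mul(E, Add(E, R)), Rational(1, 2))) (Function('M')(E, R) = Mul(Mul(Pow(2, Rational(1, 2)), Pow(Mul(Add(E, R), E), Rational(1, 2))), -40) = Mul(Mul(Pow(2, Rational(1, 2)), Pow(Mul(E, Add(E, R)), Rational(1, 2))), -40) = Mul(-40, Pow(2, Rational(1, 2)), Pow(Mul(E, Add(E, R)), Rational(1, 2))))
Add(Function('M')(z, 426), Mul(-1, Add(149687, 122732))) = Add(Mul(-40, Pow(2, Rational(1, 2)), Pow(Mul(-2784, Add(-2784, 426)), Rational(1, 2))), Mul(-1, Add(149687, 122732))) = Add(Mul(-40, Pow(2, Rational(1, 2)), Pow(Mul(-2784, -2358), Rational(1, 2))), Mul(-1, 272419)) = Add(Mul(-40, Pow(2, Rational(1, 2)), Pow(6564672, Rational(1, 2))), -272419) = Add(Mul(-40, Pow(2, Rational(1, 2)), Mul(24, Pow(11397, Rational(1, 2)))), -272419) = Add(Mul(-960, Pow(22794, Rational(1, 2))), -272419) = Add(-272419, Mul(-960, Pow(22794, Rational(1, 2))))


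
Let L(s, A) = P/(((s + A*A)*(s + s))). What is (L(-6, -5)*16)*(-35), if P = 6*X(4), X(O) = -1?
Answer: -280/19 ≈ -14.737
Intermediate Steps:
P = -6 (P = 6*(-1) = -6)
L(s, A) = -3/(s*(s + A**2)) (L(s, A) = -6*1/((s + s)*(s + A*A)) = -6*1/(2*s*(s + A**2)) = -3/(s*(s + A**2)))
(L(-6, -5)*16)*(-35) = (-3/(-6*(-6 + (-5)**2))*16)*(-35) = (-3*(-1/6)/(-6 + 25)*16)*(-35) = (-3*(-1/6)/19*16)*(-35) = (-3*(-1/6)*1/19*16)*(-35) = ((1/38)*16)*(-35) = (8/19)*(-35) = -280/19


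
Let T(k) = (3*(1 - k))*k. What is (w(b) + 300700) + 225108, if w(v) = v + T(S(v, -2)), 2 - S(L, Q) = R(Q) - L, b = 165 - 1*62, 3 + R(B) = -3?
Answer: 489281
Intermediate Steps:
R(B) = -6 (R(B) = -3 - 3 = -6)
b = 103 (b = 165 - 62 = 103)
S(L, Q) = 8 + L (S(L, Q) = 2 - (-6 - L) = 2 + (6 + L) = 8 + L)
T(k) = k*(3 - 3*k) (T(k) = (3 - 3*k)*k = k*(3 - 3*k))
w(v) = v + 3*(-7 - v)*(8 + v) (w(v) = v + 3*(8 + v)*(1 - (8 + v)) = v + 3*(8 + v)*(1 + (-8 - v)) = v + 3*(8 + v)*(-7 - v) = v + 3*(-7 - v)*(8 + v))
(w(b) + 300700) + 225108 = ((103 - 3*(7 + 103)*(8 + 103)) + 300700) + 225108 = ((103 - 3*110*111) + 300700) + 225108 = ((103 - 36630) + 300700) + 225108 = (-36527 + 300700) + 225108 = 264173 + 225108 = 489281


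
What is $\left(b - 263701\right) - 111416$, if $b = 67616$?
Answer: $-307501$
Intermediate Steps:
$\left(b - 263701\right) - 111416 = \left(67616 - 263701\right) - 111416 = -196085 - 111416 = -307501$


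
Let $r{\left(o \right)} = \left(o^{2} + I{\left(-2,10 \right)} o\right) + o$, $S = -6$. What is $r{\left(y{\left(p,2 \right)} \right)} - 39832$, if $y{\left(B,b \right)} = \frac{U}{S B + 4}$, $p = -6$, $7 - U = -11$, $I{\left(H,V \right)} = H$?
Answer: $- \frac{15932899}{400} \approx -39832.0$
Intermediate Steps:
$U = 18$ ($U = 7 - -11 = 7 + 11 = 18$)
$y{\left(B,b \right)} = \frac{18}{4 - 6 B}$ ($y{\left(B,b \right)} = \frac{18}{- 6 B + 4} = \frac{18}{4 - 6 B}$)
$r{\left(o \right)} = o^{2} - o$ ($r{\left(o \right)} = \left(o^{2} - 2 o\right) + o = o^{2} - o$)
$r{\left(y{\left(p,2 \right)} \right)} - 39832 = \frac{9}{2 - -18} \left(-1 + \frac{9}{2 - -18}\right) - 39832 = \frac{9}{2 + 18} \left(-1 + \frac{9}{2 + 18}\right) - 39832 = \frac{9}{20} \left(-1 + \frac{9}{20}\right) - 39832 = 9 \cdot \frac{1}{20} \left(-1 + 9 \cdot \frac{1}{20}\right) - 39832 = \frac{9 \left(-1 + \frac{9}{20}\right)}{20} - 39832 = \frac{9}{20} \left(- \frac{11}{20}\right) - 39832 = - \frac{99}{400} - 39832 = - \frac{15932899}{400}$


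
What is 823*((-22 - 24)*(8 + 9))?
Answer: -643586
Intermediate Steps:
823*((-22 - 24)*(8 + 9)) = 823*(-46*17) = 823*(-782) = -643586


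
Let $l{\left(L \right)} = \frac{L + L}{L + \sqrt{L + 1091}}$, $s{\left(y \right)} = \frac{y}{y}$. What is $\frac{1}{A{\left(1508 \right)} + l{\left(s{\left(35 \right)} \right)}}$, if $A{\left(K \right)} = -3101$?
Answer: $- \frac{1127731}{3497095897} - \frac{4 \sqrt{273}}{10491287691} \approx -0.00032248$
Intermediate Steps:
$s{\left(y \right)} = 1$
$l{\left(L \right)} = \frac{2 L}{L + \sqrt{1091 + L}}$
$\frac{1}{A{\left(1508 \right)} + l{\left(s{\left(35 \right)} \right)}} = \frac{1}{-3101 + 2 \cdot 1 \frac{1}{1 + \sqrt{1091 + 1}}} = \frac{1}{-3101 + 2 \cdot 1 \frac{1}{1 + \sqrt{1092}}} = \frac{1}{-3101 + 2 \cdot 1 \frac{1}{1 + 2 \sqrt{273}}} = \frac{1}{-3101 + \frac{2}{1 + 2 \sqrt{273}}}$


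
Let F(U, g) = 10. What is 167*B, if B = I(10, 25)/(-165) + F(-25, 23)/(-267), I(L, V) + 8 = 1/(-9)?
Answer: 258349/132165 ≈ 1.9547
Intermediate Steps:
I(L, V) = -73/9 (I(L, V) = -8 + 1/(-9) = -8 - ⅑ = -73/9)
B = 1547/132165 (B = -73/9/(-165) + 10/(-267) = -73/9*(-1/165) + 10*(-1/267) = 73/1485 - 10/267 = 1547/132165 ≈ 0.011705)
167*B = 167*(1547/132165) = 258349/132165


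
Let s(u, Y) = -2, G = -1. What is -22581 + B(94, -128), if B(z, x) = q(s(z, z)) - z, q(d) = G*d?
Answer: -22673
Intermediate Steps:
q(d) = -d
B(z, x) = 2 - z (B(z, x) = -1*(-2) - z = 2 - z)
-22581 + B(94, -128) = -22581 + (2 - 1*94) = -22581 + (2 - 94) = -22581 - 92 = -22673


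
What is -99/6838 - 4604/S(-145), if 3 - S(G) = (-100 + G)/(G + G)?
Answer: -1825977191/854750 ≈ -2136.3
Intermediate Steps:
S(G) = 3 - (-100 + G)/(2*G) (S(G) = 3 - (-100 + G)/(G + G) = 3 - (-100 + G)/(2*G))
-99/6838 - 4604/S(-145) = -99/6838 - 4604/(5/2 + 50/(-145)) = -99*1/6838 - 4604/(5/2 + 50*(-1/145)) = -99/6838 - 4604/(5/2 - 10/29) = -99/6838 - 4604/125/58 = -99/6838 - 4604*58/125 = -99/6838 - 267032/125 = -1825977191/854750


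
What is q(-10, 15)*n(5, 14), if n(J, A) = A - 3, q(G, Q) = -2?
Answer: -22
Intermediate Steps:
n(J, A) = -3 + A
q(-10, 15)*n(5, 14) = -2*(-3 + 14) = -2*11 = -22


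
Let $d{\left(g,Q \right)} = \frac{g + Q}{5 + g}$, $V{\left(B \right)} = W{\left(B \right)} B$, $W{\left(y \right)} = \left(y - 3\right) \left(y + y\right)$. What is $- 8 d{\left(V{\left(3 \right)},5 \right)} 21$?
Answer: $-168$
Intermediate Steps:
$W{\left(y \right)} = 2 y \left(-3 + y\right)$ ($W{\left(y \right)} = \left(-3 + y\right) 2 y = 2 y \left(-3 + y\right)$)
$V{\left(B \right)} = 2 B^{2} \left(-3 + B\right)$ ($V{\left(B \right)} = 2 B \left(-3 + B\right) B = 2 B^{2} \left(-3 + B\right)$)
$d{\left(g,Q \right)} = \frac{Q + g}{5 + g}$
$- 8 d{\left(V{\left(3 \right)},5 \right)} 21 = - 8 \frac{5 + 2 \cdot 3^{2} \left(-3 + 3\right)}{5 + 2 \cdot 3^{2} \left(-3 + 3\right)} 21 = - 8 \frac{5 + 2 \cdot 9 \cdot 0}{5 + 2 \cdot 9 \cdot 0} \cdot 21 = - 8 \frac{5 + 0}{5 + 0} \cdot 21 = - 8 \cdot \frac{1}{5} \cdot 5 \cdot 21 = \left(-8\right) 1 \cdot 21 = \left(-8\right) 21 = -168$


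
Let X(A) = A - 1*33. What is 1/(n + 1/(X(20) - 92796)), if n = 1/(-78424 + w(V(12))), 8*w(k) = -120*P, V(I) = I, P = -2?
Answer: -7275668746/171203 ≈ -42497.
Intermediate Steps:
X(A) = -33 + A (X(A) = A - 33 = -33 + A)
w(k) = 30 (w(k) = (-120*(-2))/8 = (⅛)*240 = 30)
n = -1/78394 (n = 1/(-78424 + 30) = 1/(-78394) = -1/78394 ≈ -1.2756e-5)
1/(n + 1/(X(20) - 92796)) = 1/(-1/78394 + 1/((-33 + 20) - 92796)) = 1/(-1/78394 + 1/(-13 - 92796)) = 1/(-1/78394 + 1/(-92809)) = 1/(-1/78394 - 1/92809) = 1/(-171203/7275668746) = -7275668746/171203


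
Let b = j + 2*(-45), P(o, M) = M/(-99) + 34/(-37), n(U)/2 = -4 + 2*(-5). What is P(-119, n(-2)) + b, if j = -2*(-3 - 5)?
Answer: -273392/3663 ≈ -74.636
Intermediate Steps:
n(U) = -28 (n(U) = 2*(-4 + 2*(-5)) = 2*(-4 - 10) = 2*(-14) = -28)
j = 16 (j = -2*(-8) = 16)
P(o, M) = -34/37 - M/99 (P(o, M) = M*(-1/99) + 34*(-1/37) = -M/99 - 34/37 = -34/37 - M/99)
b = -74 (b = 16 + 2*(-45) = 16 - 90 = -74)
P(-119, n(-2)) + b = (-34/37 - 1/99*(-28)) - 74 = (-34/37 + 28/99) - 74 = -2330/3663 - 74 = -273392/3663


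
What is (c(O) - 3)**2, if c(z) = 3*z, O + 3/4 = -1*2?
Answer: 2025/16 ≈ 126.56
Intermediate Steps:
O = -11/4 (O = -3/4 - 1*2 = -3/4 - 2 = -11/4 ≈ -2.7500)
(c(O) - 3)**2 = (3*(-11/4) - 3)**2 = (-33/4 - 3)**2 = (-45/4)**2 = 2025/16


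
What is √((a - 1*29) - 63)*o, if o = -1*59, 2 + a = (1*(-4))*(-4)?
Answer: -59*I*√78 ≈ -521.07*I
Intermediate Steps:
a = 14 (a = -2 + (1*(-4))*(-4) = -2 - 4*(-4) = -2 + 16 = 14)
o = -59
√((a - 1*29) - 63)*o = √((14 - 1*29) - 63)*(-59) = √((14 - 29) - 63)*(-59) = √(-15 - 63)*(-59) = √(-78)*(-59) = (I*√78)*(-59) = -59*I*√78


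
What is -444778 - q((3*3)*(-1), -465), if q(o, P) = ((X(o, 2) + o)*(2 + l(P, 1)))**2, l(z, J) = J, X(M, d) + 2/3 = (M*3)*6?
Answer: -710003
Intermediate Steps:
X(M, d) = -2/3 + 18*M (X(M, d) = -2/3 + (M*3)*6 = -2/3 + (3*M)*6 = -2/3 + 18*M)
q(o, P) = (-2 + 57*o)**2 (q(o, P) = (((-2/3 + 18*o) + o)*(2 + 1))**2 = ((-2/3 + 19*o)*3)**2 = (-2 + 57*o)**2)
-444778 - q((3*3)*(-1), -465) = -444778 - (-2 + 57*((3*3)*(-1)))**2 = -444778 - (-2 + 57*(9*(-1)))**2 = -444778 - (-2 + 57*(-9))**2 = -444778 - (-2 - 513)**2 = -444778 - 1*(-515)**2 = -444778 - 1*265225 = -444778 - 265225 = -710003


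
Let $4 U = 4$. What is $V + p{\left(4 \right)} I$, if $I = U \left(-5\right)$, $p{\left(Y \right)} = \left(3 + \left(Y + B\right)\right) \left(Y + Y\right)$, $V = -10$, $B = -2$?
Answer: $-210$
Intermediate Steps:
$U = 1$ ($U = \frac{1}{4} \cdot 4 = 1$)
$p{\left(Y \right)} = 2 Y \left(1 + Y\right)$ ($p{\left(Y \right)} = \left(3 + \left(Y - 2\right)\right) \left(Y + Y\right) = \left(3 + \left(-2 + Y\right)\right) 2 Y = \left(1 + Y\right) 2 Y = 2 Y \left(1 + Y\right)$)
$I = -5$ ($I = 1 \left(-5\right) = -5$)
$V + p{\left(4 \right)} I = -10 + 2 \cdot 4 \left(1 + 4\right) \left(-5\right) = -10 + 2 \cdot 4 \cdot 5 \left(-5\right) = -10 + 40 \left(-5\right) = -10 - 200 = -210$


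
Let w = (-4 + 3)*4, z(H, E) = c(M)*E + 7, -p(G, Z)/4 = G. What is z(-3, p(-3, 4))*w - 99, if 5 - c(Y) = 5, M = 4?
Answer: -127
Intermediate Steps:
p(G, Z) = -4*G
c(Y) = 0 (c(Y) = 5 - 1*5 = 5 - 5 = 0)
z(H, E) = 7 (z(H, E) = 0*E + 7 = 0 + 7 = 7)
w = -4 (w = -1*4 = -4)
z(-3, p(-3, 4))*w - 99 = 7*(-4) - 99 = -28 - 99 = -127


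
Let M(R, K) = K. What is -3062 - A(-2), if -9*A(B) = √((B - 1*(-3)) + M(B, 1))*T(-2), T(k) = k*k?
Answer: -3062 + 4*√2/9 ≈ -3061.4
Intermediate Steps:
T(k) = k²
A(B) = -4*√(4 + B)/9 (A(B) = -√((B - 1*(-3)) + 1)*(-2)²/9 = -√((B + 3) + 1)*4/9 = -√((3 + B) + 1)*4/9 = -√(4 + B)*4/9 = -4*√(4 + B)/9)
-3062 - A(-2) = -3062 - (-4)*√(4 - 2)/9 = -3062 - (-4)*√2/9 = -3062 + 4*√2/9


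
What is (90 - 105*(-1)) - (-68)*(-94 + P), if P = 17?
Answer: -5041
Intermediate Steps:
(90 - 105*(-1)) - (-68)*(-94 + P) = (90 - 105*(-1)) - (-68)*(-94 + 17) = (90 + 105) - (-68)*(-77) = 195 - 1*5236 = 195 - 5236 = -5041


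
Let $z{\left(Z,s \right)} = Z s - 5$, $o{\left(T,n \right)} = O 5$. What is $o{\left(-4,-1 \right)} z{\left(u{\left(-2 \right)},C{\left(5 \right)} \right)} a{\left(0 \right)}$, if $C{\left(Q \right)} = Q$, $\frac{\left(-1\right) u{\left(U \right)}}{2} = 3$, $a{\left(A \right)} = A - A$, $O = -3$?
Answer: $0$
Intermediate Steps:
$a{\left(A \right)} = 0$
$u{\left(U \right)} = -6$ ($u{\left(U \right)} = \left(-2\right) 3 = -6$)
$o{\left(T,n \right)} = -15$ ($o{\left(T,n \right)} = \left(-3\right) 5 = -15$)
$z{\left(Z,s \right)} = -5 + Z s$
$o{\left(-4,-1 \right)} z{\left(u{\left(-2 \right)},C{\left(5 \right)} \right)} a{\left(0 \right)} = - 15 \left(-5 - 30\right) 0 = \left(-15\right) \left(-35\right) 0 = 525 \cdot 0 = 0$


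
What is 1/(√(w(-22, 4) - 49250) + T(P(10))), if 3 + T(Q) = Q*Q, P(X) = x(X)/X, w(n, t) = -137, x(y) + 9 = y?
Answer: -2300/37996877 - 10000*I*√49387/493959401 ≈ -6.0531e-5 - 0.004499*I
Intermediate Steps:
x(y) = -9 + y
P(X) = (-9 + X)/X
T(Q) = -3 + Q² (T(Q) = -3 + Q*Q = -3 + Q²)
1/(√(w(-22, 4) - 49250) + T(P(10))) = 1/(√(-137 - 49250) + (-3 + ((-9 + 10)/10)²)) = 1/(√(-49387) + (-3 + ((⅒)*1)²)) = 1/(I*√49387 + (-3 + (⅒)²)) = 1/(I*√49387 + (-3 + 1/100)) = 1/(I*√49387 - 299/100) = 1/(-299/100 + I*√49387)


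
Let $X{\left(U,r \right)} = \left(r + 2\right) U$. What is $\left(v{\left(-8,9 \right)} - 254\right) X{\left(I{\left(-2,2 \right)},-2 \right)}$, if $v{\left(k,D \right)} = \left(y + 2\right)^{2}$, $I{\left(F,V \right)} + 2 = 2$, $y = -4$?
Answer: $0$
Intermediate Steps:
$I{\left(F,V \right)} = 0$ ($I{\left(F,V \right)} = -2 + 2 = 0$)
$X{\left(U,r \right)} = U \left(2 + r\right)$ ($X{\left(U,r \right)} = \left(2 + r\right) U = U \left(2 + r\right)$)
$v{\left(k,D \right)} = 4$ ($v{\left(k,D \right)} = \left(-4 + 2\right)^{2} = \left(-2\right)^{2} = 4$)
$\left(v{\left(-8,9 \right)} - 254\right) X{\left(I{\left(-2,2 \right)},-2 \right)} = \left(4 - 254\right) 0 \left(2 - 2\right) = - 250 \cdot 0 \cdot 0 = \left(-250\right) 0 = 0$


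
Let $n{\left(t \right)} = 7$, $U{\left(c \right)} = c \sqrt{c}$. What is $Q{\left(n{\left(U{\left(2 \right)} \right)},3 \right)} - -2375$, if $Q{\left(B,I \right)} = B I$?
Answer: $2396$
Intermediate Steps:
$U{\left(c \right)} = c^{\frac{3}{2}}$
$Q{\left(n{\left(U{\left(2 \right)} \right)},3 \right)} - -2375 = 7 \cdot 3 - -2375 = 21 + 2375 = 2396$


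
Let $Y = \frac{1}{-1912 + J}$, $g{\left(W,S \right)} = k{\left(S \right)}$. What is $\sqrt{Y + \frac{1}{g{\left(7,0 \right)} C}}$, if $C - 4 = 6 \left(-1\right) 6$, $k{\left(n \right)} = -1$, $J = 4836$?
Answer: $\frac{\sqrt{1080418}}{5848} \approx 0.17774$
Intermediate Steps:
$g{\left(W,S \right)} = -1$
$C = -32$ ($C = 4 + 6 \left(-1\right) 6 = 4 - 36 = -32$)
$Y = \frac{1}{2924}$ ($Y = \frac{1}{-1912 + 4836} = \frac{1}{2924} \approx 0.000342$)
$\sqrt{Y + \frac{1}{g{\left(7,0 \right)} C}} = \sqrt{\frac{1}{2924} + \frac{1}{\left(-1\right) \left(-32\right)}} = \sqrt{\frac{1}{2924} + \frac{1}{32}} = \sqrt{\frac{739}{23392}} = \frac{\sqrt{1080418}}{5848}$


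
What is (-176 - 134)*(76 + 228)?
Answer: -94240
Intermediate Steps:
(-176 - 134)*(76 + 228) = -310*304 = -94240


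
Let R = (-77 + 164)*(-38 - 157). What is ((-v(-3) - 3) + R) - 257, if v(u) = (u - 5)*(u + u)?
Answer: -17273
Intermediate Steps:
v(u) = 2*u*(-5 + u) (v(u) = (-5 + u)*(2*u) = 2*u*(-5 + u))
R = -16965 (R = 87*(-195) = -16965)
((-v(-3) - 3) + R) - 257 = ((-2*(-3)*(-5 - 3) - 3) - 16965) - 257 = ((-2*(-3)*(-8) - 3) - 16965) - 257 = ((-1*48 - 3) - 16965) - 257 = ((-48 - 3) - 16965) - 257 = (-51 - 16965) - 257 = -17016 - 257 = -17273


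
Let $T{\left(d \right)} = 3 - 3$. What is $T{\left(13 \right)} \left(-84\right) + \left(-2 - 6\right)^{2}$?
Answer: $64$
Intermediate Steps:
$T{\left(d \right)} = 0$
$T{\left(13 \right)} \left(-84\right) + \left(-2 - 6\right)^{2} = 0 \left(-84\right) + \left(-2 - 6\right)^{2} = 0 + \left(-8\right)^{2} = 0 + 64 = 64$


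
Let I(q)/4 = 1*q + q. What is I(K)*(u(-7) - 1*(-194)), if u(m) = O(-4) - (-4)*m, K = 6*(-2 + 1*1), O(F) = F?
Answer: -7776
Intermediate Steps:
K = -6 (K = 6*(-2 + 1) = 6*(-1) = -6)
I(q) = 8*q (I(q) = 4*(1*q + q) = 4*(q + q) = 4*(2*q) = 8*q)
u(m) = -4 + 4*m (u(m) = -4 - (-4)*m = -4 + 4*m)
I(K)*(u(-7) - 1*(-194)) = (8*(-6))*((-4 + 4*(-7)) - 1*(-194)) = -48*((-4 - 28) + 194) = -48*(-32 + 194) = -48*162 = -7776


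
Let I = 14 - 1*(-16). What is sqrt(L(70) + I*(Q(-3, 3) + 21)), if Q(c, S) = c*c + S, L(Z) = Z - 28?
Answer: 2*sqrt(258) ≈ 32.125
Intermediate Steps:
L(Z) = -28 + Z
Q(c, S) = S + c**2 (Q(c, S) = c**2 + S = S + c**2)
I = 30 (I = 14 + 16 = 30)
sqrt(L(70) + I*(Q(-3, 3) + 21)) = sqrt((-28 + 70) + 30*((3 + (-3)**2) + 21)) = sqrt(42 + 30*((3 + 9) + 21)) = sqrt(42 + 30*(12 + 21)) = sqrt(42 + 30*33) = sqrt(42 + 990) = sqrt(1032) = 2*sqrt(258)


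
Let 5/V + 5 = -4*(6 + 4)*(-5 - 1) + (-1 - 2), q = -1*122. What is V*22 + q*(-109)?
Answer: 1542623/116 ≈ 13298.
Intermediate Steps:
q = -122
V = 5/232 (V = 5/(-5 + (-4*(6 + 4)*(-5 - 1) + (-1 - 2))) = 5/(-5 + (-40*(-6) - 3)) = 5/(-5 + (-4*(-60) - 3)) = 5/(-5 + (240 - 3)) = 5/(-5 + 237) = 5/232 ≈ 0.021552)
V*22 + q*(-109) = (5/232)*22 - 122*(-109) = 55/116 + 13298 = 1542623/116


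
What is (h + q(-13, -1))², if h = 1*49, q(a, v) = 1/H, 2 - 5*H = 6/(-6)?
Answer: 23104/9 ≈ 2567.1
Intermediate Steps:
H = ⅗ (H = ⅖ - 6/(5*(-6)) = ⅖ - 6*(-1)/(5*6) = ⅖ - ⅕*(-1) = ⅖ + ⅕ = ⅗ ≈ 0.60000)
q(a, v) = 5/3 (q(a, v) = 1/(⅗) = 5/3)
h = 49
(h + q(-13, -1))² = (49 + 5/3)² = (152/3)² = 23104/9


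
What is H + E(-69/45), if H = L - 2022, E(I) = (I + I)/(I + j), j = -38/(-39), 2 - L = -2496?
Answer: 52482/109 ≈ 481.49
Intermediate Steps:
L = 2498 (L = 2 - 1*(-2496) = 2 + 2496 = 2498)
j = 38/39 (j = -38*(-1/39) = 38/39 ≈ 0.97436)
E(I) = 2*I/(38/39 + I) (E(I) = (I + I)/(I + 38/39) = (2*I)/(38/39 + I) = 2*I/(38/39 + I))
H = 476 (H = 2498 - 2022 = 476)
H + E(-69/45) = 476 + 78*(-69/45)/(38 + 39*(-69/45)) = 476 + 78*(-69*1/45)/(38 + 39*(-69*1/45)) = 476 + 78*(-23/15)/(38 + 39*(-23/15)) = 476 + 78*(-23/15)/(38 - 299/5) = 476 + 78*(-23/15)/(-109/5) = 476 + 78*(-23/15)*(-5/109) = 476 + 598/109 = 52482/109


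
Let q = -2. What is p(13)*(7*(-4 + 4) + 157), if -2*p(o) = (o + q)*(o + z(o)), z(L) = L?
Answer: -22451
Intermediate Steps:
p(o) = -o*(-2 + o) (p(o) = -(o - 2)*(o + o)/2 = -(-2 + o)*2*o/2 = -o*(-2 + o))
p(13)*(7*(-4 + 4) + 157) = (13*(2 - 1*13))*(7*(-4 + 4) + 157) = (13*(2 - 13))*(7*0 + 157) = (13*(-11))*(0 + 157) = -143*157 = -22451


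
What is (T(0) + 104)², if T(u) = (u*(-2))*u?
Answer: 10816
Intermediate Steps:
T(u) = -2*u² (T(u) = (-2*u)*u = -2*u²)
(T(0) + 104)² = (-2*0² + 104)² = (-2*0 + 104)² = (0 + 104)² = 104² = 10816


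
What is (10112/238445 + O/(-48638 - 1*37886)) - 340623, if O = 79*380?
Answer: -1756868172861338/5157803795 ≈ -3.4062e+5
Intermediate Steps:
O = 30020
(10112/238445 + O/(-48638 - 1*37886)) - 340623 = (10112/238445 + 30020/(-48638 - 1*37886)) - 340623 = (10112*(1/238445) + 30020/(-48638 - 37886)) - 340623 = (10112/238445 + 30020/(-86524)) - 340623 = (10112/238445 + 30020*(-1/86524)) - 340623 = (10112/238445 - 7505/21631) - 340623 = -1570797053/5157803795 - 340623 = -1756868172861338/5157803795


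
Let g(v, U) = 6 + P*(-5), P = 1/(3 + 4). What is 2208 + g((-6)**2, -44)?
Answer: 15493/7 ≈ 2213.3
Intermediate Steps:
P = 1/7 ≈ 0.14286
g(v, U) = 37/7 (g(v, U) = 6 + (1/7)*(-5) = 6 - 5/7 = 37/7)
2208 + g((-6)**2, -44) = 2208 + 37/7 = 15493/7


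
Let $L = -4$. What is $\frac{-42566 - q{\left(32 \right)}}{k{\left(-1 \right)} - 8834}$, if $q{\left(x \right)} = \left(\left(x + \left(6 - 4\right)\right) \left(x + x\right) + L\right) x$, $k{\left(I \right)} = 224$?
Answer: $\frac{1601}{123} \approx 13.016$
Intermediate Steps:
$q{\left(x \right)} = x \left(-4 + 2 x \left(2 + x\right)\right)$ ($q{\left(x \right)} = \left(\left(x + \left(6 - 4\right)\right) \left(x + x\right) - 4\right) x = \left(\left(x + 2\right) 2 x - 4\right) x = \left(\left(2 + x\right) 2 x - 4\right) x = \left(2 x \left(2 + x\right) - 4\right) x = \left(-4 + 2 x \left(2 + x\right)\right) x = x \left(-4 + 2 x \left(2 + x\right)\right)$)
$\frac{-42566 - q{\left(32 \right)}}{k{\left(-1 \right)} - 8834} = \frac{-42566 - 2 \cdot 32 \left(-2 + 32^{2} + 2 \cdot 32\right)}{224 - 8834} = \frac{-42566 - 2 \cdot 32 \left(-2 + 1024 + 64\right)}{-8610} = \left(-42566 - 2 \cdot 32 \cdot 1086\right) \left(- \frac{1}{8610}\right) = \left(-42566 - 69504\right) \left(- \frac{1}{8610}\right) = \left(-112070\right) \left(- \frac{1}{8610}\right) = \frac{1601}{123}$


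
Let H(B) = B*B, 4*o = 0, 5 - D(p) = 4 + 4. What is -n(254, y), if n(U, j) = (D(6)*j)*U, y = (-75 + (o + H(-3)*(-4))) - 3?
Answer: -86868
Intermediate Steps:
D(p) = -3 (D(p) = 5 - (4 + 4) = 5 - 1*8 = 5 - 8 = -3)
o = 0 (o = (1/4)*0 = 0)
H(B) = B**2
y = -114 (y = (-75 + (0 + (-3)**2*(-4))) - 3 = (-75 + (0 + 9*(-4))) - 3 = (-75 + (0 - 36)) - 3 = (-75 - 36) - 3 = -111 - 3 = -114)
n(U, j) = -3*U*j (n(U, j) = (-3*j)*U = -3*U*j)
-n(254, y) = -(-3)*254*(-114) = -1*86868 = -86868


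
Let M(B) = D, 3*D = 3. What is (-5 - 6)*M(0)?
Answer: -11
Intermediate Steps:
D = 1 (D = (1/3)*3 = 1)
M(B) = 1
(-5 - 6)*M(0) = (-5 - 6)*1 = -11*1 = -11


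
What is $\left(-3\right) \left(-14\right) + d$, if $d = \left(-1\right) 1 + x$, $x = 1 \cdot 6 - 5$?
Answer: $42$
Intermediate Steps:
$x = 1$ ($x = 6 - 5 = 1$)
$d = 0$ ($d = \left(-1\right) 1 + 1 = -1 + 1 = 0$)
$\left(-3\right) \left(-14\right) + d = \left(-3\right) \left(-14\right) + 0 = 42 + 0 = 42$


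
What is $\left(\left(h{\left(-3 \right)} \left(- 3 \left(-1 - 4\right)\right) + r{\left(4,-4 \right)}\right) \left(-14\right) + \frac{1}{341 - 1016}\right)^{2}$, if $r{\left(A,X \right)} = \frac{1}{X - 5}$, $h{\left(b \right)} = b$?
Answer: $\frac{181730837401}{455625} \approx 3.9886 \cdot 10^{5}$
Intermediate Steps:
$r{\left(A,X \right)} = \frac{1}{-5 + X}$ ($r{\left(A,X \right)} = \frac{1}{X - 5} = \frac{1}{-5 + X}$)
$\left(\left(h{\left(-3 \right)} \left(- 3 \left(-1 - 4\right)\right) + r{\left(4,-4 \right)}\right) \left(-14\right) + \frac{1}{341 - 1016}\right)^{2} = \left(\left(- 3 \left(- 3 \left(-1 - 4\right)\right) + \frac{1}{-5 - 4}\right) \left(-14\right) + \frac{1}{341 - 1016}\right)^{2} = \left(\left(- 3 \left(\left(-3\right) \left(-5\right)\right) + \frac{1}{-9}\right) \left(-14\right) + \frac{1}{-675}\right)^{2} = \left(\left(\left(-3\right) 15 - \frac{1}{9}\right) \left(-14\right) - \frac{1}{675}\right)^{2} = \left(\left(-45 - \frac{1}{9}\right) \left(-14\right) - \frac{1}{675}\right)^{2} = \left(\left(- \frac{406}{9}\right) \left(-14\right) - \frac{1}{675}\right)^{2} = \left(\frac{5684}{9} - \frac{1}{675}\right)^{2} = \left(\frac{426299}{675}\right)^{2} = \frac{181730837401}{455625}$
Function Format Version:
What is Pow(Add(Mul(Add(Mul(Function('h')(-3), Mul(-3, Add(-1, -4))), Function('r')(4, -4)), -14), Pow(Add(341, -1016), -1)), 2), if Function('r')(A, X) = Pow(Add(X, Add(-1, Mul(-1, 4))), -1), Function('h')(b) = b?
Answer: Rational(181730837401, 455625) ≈ 3.9886e+5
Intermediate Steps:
Function('r')(A, X) = Pow(Add(-5, X), -1) (Function('r')(A, X) = Pow(Add(X, Add(-1, -4)), -1) = Pow(Add(X, -5), -1) = Pow(Add(-5, X), -1))
Pow(Add(Mul(Add(Mul(Function('h')(-3), Mul(-3, Add(-1, -4))), Function('r')(4, -4)), -14), Pow(Add(341, -1016), -1)), 2) = Pow(Add(Mul(Add(Mul(-3, Mul(-3, Add(-1, -4))), Pow(Add(-5, -4), -1)), -14), Pow(Add(341, -1016), -1)), 2) = Pow(Add(Mul(Add(Mul(-3, Mul(-3, -5)), Pow(-9, -1)), -14), Pow(-675, -1)), 2) = Pow(Add(Mul(Add(Mul(-3, 15), Rational(-1, 9)), -14), Rational(-1, 675)), 2) = Pow(Add(Mul(Add(-45, Rational(-1, 9)), -14), Rational(-1, 675)), 2) = Pow(Add(Mul(Rational(-406, 9), -14), Rational(-1, 675)), 2) = Pow(Add(Rational(5684, 9), Rational(-1, 675)), 2) = Pow(Rational(426299, 675), 2) = Rational(181730837401, 455625)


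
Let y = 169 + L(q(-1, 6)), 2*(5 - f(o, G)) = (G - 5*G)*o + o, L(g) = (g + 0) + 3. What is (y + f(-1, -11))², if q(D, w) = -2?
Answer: 156025/4 ≈ 39006.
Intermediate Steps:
L(g) = 3 + g (L(g) = g + 3 = 3 + g)
f(o, G) = 5 - o/2 + 2*G*o (f(o, G) = 5 - ((G - 5*G)*o + o)/2 = 5 - ((-4*G)*o + o)/2 = 5 - (-4*G*o + o)/2 = 5 - (o - 4*G*o)/2 = 5 + (-o/2 + 2*G*o) = 5 - o/2 + 2*G*o)
y = 170 (y = 169 + (3 - 2) = 169 + 1 = 170)
(y + f(-1, -11))² = (170 + (5 - ½*(-1) + 2*(-11)*(-1)))² = (170 + (5 + ½ + 22))² = (170 + 55/2)² = (395/2)² = 156025/4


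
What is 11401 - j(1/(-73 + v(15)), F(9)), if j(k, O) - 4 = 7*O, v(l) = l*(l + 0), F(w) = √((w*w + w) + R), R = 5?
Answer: 11397 - 7*√95 ≈ 11329.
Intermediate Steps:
F(w) = √(5 + w + w²) (F(w) = √((w*w + w) + 5) = √((w² + w) + 5) = √((w + w²) + 5) = √(5 + w + w²))
v(l) = l² (v(l) = l*l = l²)
j(k, O) = 4 + 7*O
11401 - j(1/(-73 + v(15)), F(9)) = 11401 - (4 + 7*√(5 + 9 + 9²)) = 11401 - (4 + 7*√(5 + 9 + 81)) = 11401 - (4 + 7*√95) = 11401 + (-4 - 7*√95) = 11397 - 7*√95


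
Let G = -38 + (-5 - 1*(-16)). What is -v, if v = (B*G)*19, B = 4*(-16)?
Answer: -32832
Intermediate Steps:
G = -27 (G = -38 + (-5 + 16) = -38 + 11 = -27)
B = -64
v = 32832 (v = -64*(-27)*19 = 1728*19 = 32832)
-v = -1*32832 = -32832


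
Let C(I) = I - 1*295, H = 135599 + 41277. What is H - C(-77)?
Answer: 177248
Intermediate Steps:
H = 176876
C(I) = -295 + I (C(I) = I - 295 = -295 + I)
H - C(-77) = 176876 - (-295 - 77) = 176876 - 1*(-372) = 176876 + 372 = 177248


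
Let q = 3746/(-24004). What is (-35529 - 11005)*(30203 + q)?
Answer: -8434160299311/6001 ≈ -1.4055e+9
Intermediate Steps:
q = -1873/12002 (q = 3746*(-1/24004) = -1873/12002 ≈ -0.15606)
(-35529 - 11005)*(30203 + q) = (-35529 - 11005)*(30203 - 1873/12002) = -46534*362494533/12002 = -8434160299311/6001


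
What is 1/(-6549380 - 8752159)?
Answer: -1/15301539 ≈ -6.5353e-8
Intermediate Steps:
1/(-6549380 - 8752159) = 1/(-15301539) = -1/15301539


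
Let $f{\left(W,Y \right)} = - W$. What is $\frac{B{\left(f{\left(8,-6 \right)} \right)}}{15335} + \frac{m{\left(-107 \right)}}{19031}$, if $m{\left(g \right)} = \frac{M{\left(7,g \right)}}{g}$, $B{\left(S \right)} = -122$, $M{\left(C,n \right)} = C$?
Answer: $- \frac{248538019}{31226921195} \approx -0.0079591$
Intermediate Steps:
$m{\left(g \right)} = \frac{7}{g}$
$\frac{B{\left(f{\left(8,-6 \right)} \right)}}{15335} + \frac{m{\left(-107 \right)}}{19031} = - \frac{122}{15335} + \frac{7 \frac{1}{-107}}{19031} = \left(-122\right) \frac{1}{15335} + 7 \left(- \frac{1}{107}\right) \frac{1}{19031} = - \frac{122}{15335} - \frac{7}{2036317} = - \frac{248538019}{31226921195}$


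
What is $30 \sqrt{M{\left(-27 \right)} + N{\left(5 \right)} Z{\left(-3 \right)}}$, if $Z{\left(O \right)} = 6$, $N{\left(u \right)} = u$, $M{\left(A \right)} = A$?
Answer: $30 \sqrt{3} \approx 51.962$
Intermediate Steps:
$30 \sqrt{M{\left(-27 \right)} + N{\left(5 \right)} Z{\left(-3 \right)}} = 30 \sqrt{-27 + 5 \cdot 6} = 30 \sqrt{-27 + 30} = 30 \sqrt{3}$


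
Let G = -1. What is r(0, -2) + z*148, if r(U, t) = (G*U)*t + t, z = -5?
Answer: -742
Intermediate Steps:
r(U, t) = t - U*t (r(U, t) = (-U)*t + t = -U*t + t = t - U*t)
r(0, -2) + z*148 = -2*(1 - 1*0) - 5*148 = -2*(1 + 0) - 740 = -2*1 - 740 = -2 - 740 = -742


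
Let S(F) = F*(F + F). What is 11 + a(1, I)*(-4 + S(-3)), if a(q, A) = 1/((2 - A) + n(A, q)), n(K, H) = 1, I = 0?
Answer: 47/3 ≈ 15.667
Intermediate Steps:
S(F) = 2*F**2 (S(F) = F*(2*F) = 2*F**2)
a(q, A) = 1/(3 - A) (a(q, A) = 1/((2 - A) + 1) = 1/(3 - A))
11 + a(1, I)*(-4 + S(-3)) = 11 + (-4 + 2*(-3)**2)/(3 - 1*0) = 11 + (-4 + 2*9)/(3 + 0) = 11 + (-4 + 18)/3 = 11 + (1/3)*14 = 11 + 14/3 = 47/3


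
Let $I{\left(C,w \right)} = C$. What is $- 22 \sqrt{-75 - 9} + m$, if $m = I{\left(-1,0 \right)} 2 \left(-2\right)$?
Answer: $4 - 44 i \sqrt{21} \approx 4.0 - 201.63 i$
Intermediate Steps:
$m = 4$ ($m = \left(-1\right) 2 \left(-2\right) = \left(-2\right) \left(-2\right) = 4$)
$- 22 \sqrt{-75 - 9} + m = - 22 \sqrt{-75 - 9} + 4 = - 22 \sqrt{-84} + 4 = - 22 \cdot 2 i \sqrt{21} + 4 = - 44 i \sqrt{21} + 4 = 4 - 44 i \sqrt{21}$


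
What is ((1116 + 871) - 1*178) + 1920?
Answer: 3729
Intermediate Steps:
((1116 + 871) - 1*178) + 1920 = (1987 - 178) + 1920 = 1809 + 1920 = 3729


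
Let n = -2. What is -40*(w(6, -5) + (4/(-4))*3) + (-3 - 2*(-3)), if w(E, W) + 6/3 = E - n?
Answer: -117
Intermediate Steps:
w(E, W) = E (w(E, W) = -2 + (E - 1*(-2)) = -2 + (E + 2) = -2 + (2 + E) = E)
-40*(w(6, -5) + (4/(-4))*3) + (-3 - 2*(-3)) = -40*(6 + (4/(-4))*3) + (-3 - 2*(-3)) = -40*(6 + (4*(-¼))*3) + (-3 + 6) = -40*(6 - 1*3) + 3 = -40*(6 - 3) + 3 = -40*3 + 3 = -120 + 3 = -117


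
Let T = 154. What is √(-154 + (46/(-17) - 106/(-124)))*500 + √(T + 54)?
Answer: 4*√13 + 250*I*√173137418/527 ≈ 14.422 + 6242.0*I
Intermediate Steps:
√(-154 + (46/(-17) - 106/(-124)))*500 + √(T + 54) = √(-154 + (46/(-17) - 106/(-124)))*500 + √(154 + 54) = √(-154 + (46*(-1/17) - 106*(-1/124)))*500 + √208 = √(-154 + (-46/17 + 53/62))*500 + 4*√13 = √(-154 - 1951/1054)*500 + 4*√13 = √(-164267/1054)*500 + 4*√13 = (I*√173137418/1054)*500 + 4*√13 = 250*I*√173137418/527 + 4*√13 = 4*√13 + 250*I*√173137418/527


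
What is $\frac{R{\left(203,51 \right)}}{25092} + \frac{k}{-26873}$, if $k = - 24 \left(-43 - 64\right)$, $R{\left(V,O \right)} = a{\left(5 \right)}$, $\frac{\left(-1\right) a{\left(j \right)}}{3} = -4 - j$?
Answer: $- \frac{7078965}{74921924} \approx -0.094485$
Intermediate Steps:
$a{\left(j \right)} = 12 + 3 j$ ($a{\left(j \right)} = - 3 \left(-4 - j\right) = 12 + 3 j$)
$R{\left(V,O \right)} = 27$ ($R{\left(V,O \right)} = 12 + 3 \cdot 5 = 12 + 15 = 27$)
$k = 2568$ ($k = \left(-24\right) \left(-107\right) = 2568$)
$\frac{R{\left(203,51 \right)}}{25092} + \frac{k}{-26873} = \frac{27}{25092} + \frac{2568}{-26873} = 27 \cdot \frac{1}{25092} + 2568 \left(- \frac{1}{26873}\right) = \frac{3}{2788} - \frac{2568}{26873} = - \frac{7078965}{74921924}$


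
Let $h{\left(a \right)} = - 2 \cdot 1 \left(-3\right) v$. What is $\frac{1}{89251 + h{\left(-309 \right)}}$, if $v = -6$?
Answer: $\frac{1}{89215} \approx 1.1209 \cdot 10^{-5}$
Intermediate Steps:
$h{\left(a \right)} = -36$ ($h{\left(a \right)} = - 2 \cdot 1 \left(-3\right) \left(-6\right) = \left(-2\right) \left(-3\right) \left(-6\right) = 6 \left(-6\right) = -36$)
$\frac{1}{89251 + h{\left(-309 \right)}} = \frac{1}{89251 - 36} = \frac{1}{89215}$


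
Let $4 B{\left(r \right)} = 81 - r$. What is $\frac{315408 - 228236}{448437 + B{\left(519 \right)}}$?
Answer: $\frac{174344}{896655} \approx 0.19444$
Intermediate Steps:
$B{\left(r \right)} = \frac{81}{4} - \frac{r}{4}$ ($B{\left(r \right)} = \frac{81 - r}{4} = \frac{81}{4} - \frac{r}{4}$)
$\frac{315408 - 228236}{448437 + B{\left(519 \right)}} = \frac{315408 - 228236}{448437 + \left(\frac{81}{4} - \frac{519}{4}\right)} = \frac{87172}{448437 + \left(\frac{81}{4} - \frac{519}{4}\right)} = \frac{87172}{448437 - \frac{219}{2}} = \frac{87172}{\frac{896655}{2}} = 87172 \cdot \frac{2}{896655} = \frac{174344}{896655}$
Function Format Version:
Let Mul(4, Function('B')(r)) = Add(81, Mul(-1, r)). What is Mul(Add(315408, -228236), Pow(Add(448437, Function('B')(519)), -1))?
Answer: Rational(174344, 896655) ≈ 0.19444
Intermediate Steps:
Function('B')(r) = Add(Rational(81, 4), Mul(Rational(-1, 4), r)) (Function('B')(r) = Mul(Rational(1, 4), Add(81, Mul(-1, r))) = Add(Rational(81, 4), Mul(Rational(-1, 4), r)))
Mul(Add(315408, -228236), Pow(Add(448437, Function('B')(519)), -1)) = Mul(Add(315408, -228236), Pow(Add(448437, Add(Rational(81, 4), Mul(Rational(-1, 4), 519))), -1)) = Mul(87172, Pow(Add(448437, Add(Rational(81, 4), Rational(-519, 4))), -1)) = Mul(87172, Pow(Add(448437, Rational(-219, 2)), -1)) = Mul(87172, Pow(Rational(896655, 2), -1)) = Mul(87172, Rational(2, 896655)) = Rational(174344, 896655)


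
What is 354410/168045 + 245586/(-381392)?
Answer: 853633085/582645624 ≈ 1.4651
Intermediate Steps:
354410/168045 + 245586/(-381392) = 354410*(1/168045) + 245586*(-1/381392) = 70882/33609 - 11163/17336 = 853633085/582645624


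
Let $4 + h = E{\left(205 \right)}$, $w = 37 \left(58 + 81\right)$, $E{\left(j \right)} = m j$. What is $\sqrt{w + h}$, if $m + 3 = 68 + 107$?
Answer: $\sqrt{40399} \approx 201.0$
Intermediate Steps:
$m = 172$ ($m = -3 + \left(68 + 107\right) = -3 + 175 = 172$)
$E{\left(j \right)} = 172 j$
$w = 5143$ ($w = 37 \cdot 139 = 5143$)
$h = 35256$ ($h = -4 + 172 \cdot 205 = -4 + 35260 = 35256$)
$\sqrt{w + h} = \sqrt{5143 + 35256} = \sqrt{40399}$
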